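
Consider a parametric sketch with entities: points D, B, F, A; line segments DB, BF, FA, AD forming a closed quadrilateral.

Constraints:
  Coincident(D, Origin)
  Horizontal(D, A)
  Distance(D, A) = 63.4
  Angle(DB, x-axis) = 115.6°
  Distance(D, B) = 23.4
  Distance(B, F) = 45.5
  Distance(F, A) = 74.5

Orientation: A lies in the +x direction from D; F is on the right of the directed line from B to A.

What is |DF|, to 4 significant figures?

25.29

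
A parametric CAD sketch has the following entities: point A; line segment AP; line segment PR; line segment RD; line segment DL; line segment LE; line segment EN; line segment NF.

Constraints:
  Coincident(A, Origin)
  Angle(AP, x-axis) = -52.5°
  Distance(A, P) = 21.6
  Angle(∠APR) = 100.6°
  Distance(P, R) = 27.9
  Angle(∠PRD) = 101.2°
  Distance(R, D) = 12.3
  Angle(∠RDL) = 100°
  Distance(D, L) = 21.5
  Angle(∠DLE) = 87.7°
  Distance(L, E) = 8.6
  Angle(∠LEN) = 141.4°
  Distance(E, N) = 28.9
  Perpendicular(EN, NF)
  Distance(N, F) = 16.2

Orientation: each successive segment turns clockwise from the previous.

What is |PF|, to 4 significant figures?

33.97

A is at the origin; AP runs at -52.5° with length 21.6, so P = (13.15, -17.14). ∠APR = 100.6° gives PR at -131.9° from the x-axis; with |PR| = 27.9, R = (-5.483, -37.90). ∠PRD = 101.2° gives RD at 149.3° from the x-axis; with |RD| = 12.3, D = (-16.06, -31.62). ∠RDL = 100.0° gives DL at 69.30° from the x-axis; with |DL| = 21.5, L = (-8.460, -11.51). ∠DLE = 87.7° gives LE at -23.00° from the x-axis; with |LE| = 8.6, E = (-0.5434, -14.87). ∠LEN = 141.4° gives EN at -61.60° from the x-axis; with |EN| = 28.9, N = (13.20, -40.29). EN is perpendicular to NF, so NF runs at -151.6°; with |NF| = 16.2, F = (-1.048, -48.00). Then |PF| = |F − P| = 33.97.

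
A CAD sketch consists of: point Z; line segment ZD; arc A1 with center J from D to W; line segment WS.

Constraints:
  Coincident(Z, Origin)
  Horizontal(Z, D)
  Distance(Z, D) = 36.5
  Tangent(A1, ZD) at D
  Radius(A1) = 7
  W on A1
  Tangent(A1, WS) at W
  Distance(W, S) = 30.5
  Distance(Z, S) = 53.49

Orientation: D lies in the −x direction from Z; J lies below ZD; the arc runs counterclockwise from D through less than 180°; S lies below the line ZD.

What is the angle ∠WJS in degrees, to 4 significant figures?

77.07°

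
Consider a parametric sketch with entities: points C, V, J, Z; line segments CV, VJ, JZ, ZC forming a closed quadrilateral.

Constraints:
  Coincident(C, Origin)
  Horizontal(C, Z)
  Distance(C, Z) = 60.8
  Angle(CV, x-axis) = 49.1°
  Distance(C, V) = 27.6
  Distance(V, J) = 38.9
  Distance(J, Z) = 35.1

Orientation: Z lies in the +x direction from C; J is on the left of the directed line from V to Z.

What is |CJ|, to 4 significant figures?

64.51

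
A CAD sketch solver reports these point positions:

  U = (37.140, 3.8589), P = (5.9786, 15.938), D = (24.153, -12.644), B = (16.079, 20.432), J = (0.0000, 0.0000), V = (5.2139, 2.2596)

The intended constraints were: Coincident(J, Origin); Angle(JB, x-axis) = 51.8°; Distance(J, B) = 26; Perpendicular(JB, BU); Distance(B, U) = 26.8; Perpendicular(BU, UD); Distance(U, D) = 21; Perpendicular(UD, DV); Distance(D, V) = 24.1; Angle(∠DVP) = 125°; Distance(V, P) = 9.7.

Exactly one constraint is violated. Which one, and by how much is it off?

Distance(V, P) = 9.7 — off by 4.00.

J = (0.00, 0.00) ✓; JB at 51.80° ✓; |JB| = 26.00 ✓; ∠(JB, BU) = 90.00° ✓; |BU| = 26.80 ✓; ∠(BU, UD) = 90.00° ✓; |UD| = 21.00 ✓; ∠(UD, DV) = 90.00° ✓; |DV| = 24.10 ✓; ∠DVP = 125.0° ✓; |VP| = 13.70 ✗.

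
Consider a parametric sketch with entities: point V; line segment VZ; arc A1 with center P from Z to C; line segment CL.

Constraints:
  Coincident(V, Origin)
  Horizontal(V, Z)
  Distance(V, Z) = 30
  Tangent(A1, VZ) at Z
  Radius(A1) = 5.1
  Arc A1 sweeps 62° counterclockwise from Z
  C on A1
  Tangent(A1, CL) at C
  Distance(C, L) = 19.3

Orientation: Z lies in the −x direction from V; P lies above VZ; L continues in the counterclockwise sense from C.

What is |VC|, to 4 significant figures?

25.64

V is at the origin; VZ is horizontal with |VZ| = 30.0 and Z on the −x side, so Z = (-30.00, 0.000). Tangency of A1 to VZ means the radius PZ is perpendicular to VZ, so P = Z + (0, 5.1) = (-30.00, 5.100). On A1, Z sits at bearing -90° from P; a 62° counterclockwise sweep puts C at bearing -28°, so C = P + 5.1·(cos -28°, sin -28°) = (-25.50, 2.706). Then |VC| = |C − V| = 25.64.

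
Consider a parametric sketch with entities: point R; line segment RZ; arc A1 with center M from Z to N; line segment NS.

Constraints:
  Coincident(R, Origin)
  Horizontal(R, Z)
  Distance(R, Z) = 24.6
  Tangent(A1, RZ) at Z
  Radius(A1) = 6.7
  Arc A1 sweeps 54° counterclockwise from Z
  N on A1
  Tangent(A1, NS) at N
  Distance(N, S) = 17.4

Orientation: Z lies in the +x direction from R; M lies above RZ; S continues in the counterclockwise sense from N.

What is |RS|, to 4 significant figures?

43.63

On A1, Z sits at bearing -90° from M; a 54° counterclockwise sweep puts N at bearing -36°, so N = M + 6.7·(cos -36°, sin -36°) = (30.02, 2.762). Tangency of A1 to NS means the radius MN is perpendicular to NS, so NS runs along (−sin -36°, cos -36°); with |NS| = 17.4, S = (40.25, 16.84). Then |RS| = |S − R| = 43.63.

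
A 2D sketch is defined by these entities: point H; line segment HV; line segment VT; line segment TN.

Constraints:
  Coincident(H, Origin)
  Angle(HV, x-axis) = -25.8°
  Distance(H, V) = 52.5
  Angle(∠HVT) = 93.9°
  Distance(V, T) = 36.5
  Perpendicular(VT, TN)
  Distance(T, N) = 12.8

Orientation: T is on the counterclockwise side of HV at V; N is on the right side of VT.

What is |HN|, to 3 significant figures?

76.5

H is at the origin; HV runs at -25.8° with length 52.5, so V = 52.5·(cos -25.8°, sin -25.8°) = (47.3, -22.8). ∠HVT = 93.9°, so VT runs at -25.8° + (180° − 93.9°) = 60.3° from the x-axis; with |VT| = 36.5, T = V + 36.5·(cos 60.3°, sin 60.3°) = (65.4, 8.86). The perpendicularity gives TN at right angles to VT; with |TN| = 12.8 on the right of VT, N = T + 12.8·(0.869, -0.495) = (76.5, 2.51). Then |HN| = |N − H| = 76.5.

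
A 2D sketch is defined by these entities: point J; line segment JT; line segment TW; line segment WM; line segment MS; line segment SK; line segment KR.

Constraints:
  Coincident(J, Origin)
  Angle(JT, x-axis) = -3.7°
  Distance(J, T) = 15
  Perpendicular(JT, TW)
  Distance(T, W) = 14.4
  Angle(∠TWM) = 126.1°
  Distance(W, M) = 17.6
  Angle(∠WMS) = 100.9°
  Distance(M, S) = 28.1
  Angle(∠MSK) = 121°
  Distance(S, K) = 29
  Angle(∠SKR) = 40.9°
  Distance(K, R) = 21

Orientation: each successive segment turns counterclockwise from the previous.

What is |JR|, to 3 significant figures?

5.66

∠MSK = 121.0° gives SK at -81.7° from the x-axis; with |SK| = 29.0, K = (-15.2, -21.8). ∠SKR = 40.9° gives KR at 57.4° from the x-axis; with |KR| = 21.0, R = (-3.87, -4.13). Then |JR| = |R − J| = 5.66.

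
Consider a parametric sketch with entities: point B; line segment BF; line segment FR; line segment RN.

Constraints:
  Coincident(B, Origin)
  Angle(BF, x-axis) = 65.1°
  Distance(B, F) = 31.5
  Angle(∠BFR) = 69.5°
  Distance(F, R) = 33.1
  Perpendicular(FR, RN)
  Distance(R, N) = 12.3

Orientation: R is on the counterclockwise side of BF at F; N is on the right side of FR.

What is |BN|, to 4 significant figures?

47.27

B is at the origin; BF runs at 65.1° with length 31.5, so F = 31.5·(cos 65.1°, sin 65.1°) = (13.26, 28.57). ∠BFR = 69.5°, so FR runs at 65.1° + (180° − 69.5°) = 175.6° from the x-axis; with |FR| = 33.1, R = F + 33.1·(cos 175.6°, sin 175.6°) = (-19.74, 31.11). FR is perpendicular to RN; with |RN| = 12.3 on the right of FR, N = R + 12.3·(0.07672, 0.9971) = (-18.80, 43.38). Then |BN| = |N − B| = 47.27.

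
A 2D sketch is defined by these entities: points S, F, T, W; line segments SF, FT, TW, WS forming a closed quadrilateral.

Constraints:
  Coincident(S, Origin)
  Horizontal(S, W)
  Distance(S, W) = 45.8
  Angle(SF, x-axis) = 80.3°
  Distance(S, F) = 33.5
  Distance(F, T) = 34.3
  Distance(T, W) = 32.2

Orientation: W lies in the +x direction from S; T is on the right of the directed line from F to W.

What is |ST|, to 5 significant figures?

13.606

Checks: |FT| = 34.30 ✓; |TW| = 32.20 ✓.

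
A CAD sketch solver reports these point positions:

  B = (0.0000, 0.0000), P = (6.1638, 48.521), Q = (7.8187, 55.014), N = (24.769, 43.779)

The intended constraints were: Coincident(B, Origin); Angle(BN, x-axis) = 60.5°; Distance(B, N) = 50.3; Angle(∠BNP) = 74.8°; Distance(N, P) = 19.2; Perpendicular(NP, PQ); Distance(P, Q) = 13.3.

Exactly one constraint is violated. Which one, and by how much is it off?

Distance(P, Q) = 13.3 — off by 6.60.

B = (0.00, 0.00) ✓; BN at 60.50° ✓; |BN| = 50.30 ✓; ∠BNP = 74.80° ✓; |NP| = 19.20 ✓; ∠(NP, PQ) = 90.00° ✓; |PQ| = 6.701 ✗.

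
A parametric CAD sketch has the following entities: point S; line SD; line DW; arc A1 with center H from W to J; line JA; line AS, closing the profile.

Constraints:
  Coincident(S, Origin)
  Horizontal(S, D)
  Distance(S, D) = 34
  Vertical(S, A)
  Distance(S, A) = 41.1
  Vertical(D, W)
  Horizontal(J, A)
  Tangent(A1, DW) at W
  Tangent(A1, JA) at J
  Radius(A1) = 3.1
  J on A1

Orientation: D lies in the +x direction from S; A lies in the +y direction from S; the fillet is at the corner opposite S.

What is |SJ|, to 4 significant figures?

51.42

S is at the origin; S and D share the same y with |SD| = 34.0 and D on the +x side, so D = (34.00, 0.000). S and A share the same x with |SA| = 41.1 and A on the +y side, so A = (0.000, 41.10). The virtual corner opposite S is at (34.00, 41.10). Tangency of A1 to DW means the radius HW is perpendicular to DW and tangency of A1 to JA means the radius HJ is perpendicular to JA, with radius 3.1, so the center H sits 3.1 in from both sides at H = (30.90, 38.00). That places the tangent points at W = (34.00, 38.00) on DW and J = (30.90, 41.10) on JA. Then |SJ| = |J − S| = 51.42.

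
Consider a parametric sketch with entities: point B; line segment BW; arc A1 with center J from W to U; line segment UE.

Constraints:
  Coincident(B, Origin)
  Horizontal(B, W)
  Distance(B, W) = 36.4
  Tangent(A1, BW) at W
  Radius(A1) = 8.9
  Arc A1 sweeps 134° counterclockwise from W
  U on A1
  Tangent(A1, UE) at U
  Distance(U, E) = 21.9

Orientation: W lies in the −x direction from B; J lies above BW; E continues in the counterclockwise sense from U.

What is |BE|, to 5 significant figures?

54.726

B is at the origin; B and W share the same y with |BW| = 36.4 and W on the −x side, so W = (-36.400, 0.0000). The tangent condition forces JW to be normal to BW, so J = W + (0, 8.9) = (-36.400, 8.9000). On A1, W sits at bearing -90° from J; a 134° counterclockwise sweep puts U at bearing 44°, so U = J + 8.9·(cos 44°, sin 44°) = (-29.998, 15.082). The tangent condition forces JU to be normal to UE, so UE runs along (−sin 44°, cos 44°); with |UE| = 21.9, E = (-45.211, 30.836). Then |BE| = |E − B| = 54.726.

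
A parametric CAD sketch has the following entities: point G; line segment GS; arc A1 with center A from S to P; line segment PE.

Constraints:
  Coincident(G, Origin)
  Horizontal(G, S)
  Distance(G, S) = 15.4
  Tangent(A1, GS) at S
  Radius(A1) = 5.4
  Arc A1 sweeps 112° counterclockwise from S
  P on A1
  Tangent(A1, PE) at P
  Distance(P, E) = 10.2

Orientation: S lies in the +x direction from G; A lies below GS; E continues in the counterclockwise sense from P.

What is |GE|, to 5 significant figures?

22.068

G is at the origin; G and S share the same y with |GS| = 15.4 and S on the +x side, so S = (15.400, 0.0000). A1 meets GS tangentially, so AS is at right angles to GS, so A = S + (0, -5.4) = (15.400, -5.4000). On A1, S sits at bearing 90° from A; a 112° counterclockwise sweep puts P at bearing 202°, so P = A + 5.4·(cos 202°, sin 202°) = (10.393, -7.4229). A1 meets PE tangentially, so AP is at right angles to PE, so PE runs along (−sin 202°, cos 202°); with |PE| = 10.2, E = (14.214, -16.880). Then |GE| = |E − G| = 22.068.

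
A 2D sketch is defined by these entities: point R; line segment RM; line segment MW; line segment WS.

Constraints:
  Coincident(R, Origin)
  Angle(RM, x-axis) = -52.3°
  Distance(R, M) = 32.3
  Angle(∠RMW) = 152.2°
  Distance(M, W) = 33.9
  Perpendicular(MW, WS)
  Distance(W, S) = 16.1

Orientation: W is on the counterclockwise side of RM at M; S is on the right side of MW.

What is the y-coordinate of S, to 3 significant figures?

-54.3

∠RMW = 152.2°, so MW runs at -52.3° + (180° − 152.2°) = -24.5° from the x-axis; with |MW| = 33.9, W = M + 33.9·(cos -24.5°, sin -24.5°) = (50.6, -39.6). MW ⟂ WS; with |WS| = 16.1 on the right of MW, S = W + 16.1·(-0.415, -0.910) = (43.9, -54.3). So S.y = -54.3.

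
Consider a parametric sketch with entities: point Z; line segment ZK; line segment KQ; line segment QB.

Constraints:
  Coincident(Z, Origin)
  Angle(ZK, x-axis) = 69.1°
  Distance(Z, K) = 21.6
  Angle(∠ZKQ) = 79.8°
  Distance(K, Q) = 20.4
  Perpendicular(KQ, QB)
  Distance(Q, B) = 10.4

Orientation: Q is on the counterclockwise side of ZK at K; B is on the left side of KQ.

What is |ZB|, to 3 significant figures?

19.8

Z is at the origin; ZK runs at 69.1° with length 21.6, so K = 21.6·(cos 69.1°, sin 69.1°) = (7.71, 20.2). ∠ZKQ = 79.8°, so KQ runs at 69.1° + (180° − 79.8°) = 169° from the x-axis; with |KQ| = 20.4, Q = K + 20.4·(cos 169°, sin 169°) = (-12.3, 24.0). The perpendicularity gives QB at right angles to KQ; with |QB| = 10.4 on the left of KQ, B = Q + 10.4·(-0.186, -0.983) = (-14.3, 13.7). Then |ZB| = |B − Z| = 19.8.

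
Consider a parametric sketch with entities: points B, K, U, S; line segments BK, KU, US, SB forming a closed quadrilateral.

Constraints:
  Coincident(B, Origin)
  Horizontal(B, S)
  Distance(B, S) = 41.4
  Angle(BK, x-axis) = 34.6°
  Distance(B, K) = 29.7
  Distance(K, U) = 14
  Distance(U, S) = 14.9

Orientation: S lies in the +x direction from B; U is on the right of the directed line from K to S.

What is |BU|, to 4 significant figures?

26.99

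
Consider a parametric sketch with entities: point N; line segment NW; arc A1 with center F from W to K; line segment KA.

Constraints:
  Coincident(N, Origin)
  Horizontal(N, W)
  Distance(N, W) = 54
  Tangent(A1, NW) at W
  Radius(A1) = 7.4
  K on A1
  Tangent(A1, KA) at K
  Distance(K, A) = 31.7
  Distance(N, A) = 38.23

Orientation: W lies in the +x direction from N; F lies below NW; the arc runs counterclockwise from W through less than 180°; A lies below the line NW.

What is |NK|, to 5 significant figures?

48.485

Checks: ∠(FW, WN) = 90.00° ✓; |FW| = 7.400 ✓; |FK| = 7.400 ✓; ∠(FK, KA) = 90.00° ✓; |KA| = 31.70 ✓; |NA| = 38.23 ✓.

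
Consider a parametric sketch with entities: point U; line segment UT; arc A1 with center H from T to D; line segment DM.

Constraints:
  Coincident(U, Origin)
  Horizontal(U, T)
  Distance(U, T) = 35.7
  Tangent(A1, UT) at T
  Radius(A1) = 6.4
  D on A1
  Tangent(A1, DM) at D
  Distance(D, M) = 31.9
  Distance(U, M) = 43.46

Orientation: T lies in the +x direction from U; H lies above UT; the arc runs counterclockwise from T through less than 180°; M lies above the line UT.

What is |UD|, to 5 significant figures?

42.227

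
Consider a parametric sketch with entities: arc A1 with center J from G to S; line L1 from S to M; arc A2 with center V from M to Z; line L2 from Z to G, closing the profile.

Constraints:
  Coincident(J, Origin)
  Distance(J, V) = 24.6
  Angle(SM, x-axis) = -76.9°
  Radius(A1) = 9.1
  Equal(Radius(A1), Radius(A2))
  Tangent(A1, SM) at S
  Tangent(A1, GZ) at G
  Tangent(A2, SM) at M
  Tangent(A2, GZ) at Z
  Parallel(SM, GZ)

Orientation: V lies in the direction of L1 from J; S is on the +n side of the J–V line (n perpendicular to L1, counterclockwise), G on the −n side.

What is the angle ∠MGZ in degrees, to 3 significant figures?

36.5°

The slot axis is L1's direction at -76.9°, so u = (cos -76.9°, sin -76.9°) = (0.227, -0.974) and n = (−sin -76.9°, cos -76.9°) = (0.974, 0.227). J is at the origin and V lies 24.6 along u from J, so V = 24.6·u = (5.58, -24.0). Tangency of A1 to both parallel lines with radius 9.1 puts S and G at J ± 9.1·n: S = (8.86, 2.06), G = (-8.86, -2.06). Equal radii place M and Z the same way about V: M = V + 9.1·n = (14.4, -21.9), Z = V − 9.1·n = (-3.29, -26.0). Then cos ∠MGZ = GM·GZ / (|GM||GZ|), giving 36.5°.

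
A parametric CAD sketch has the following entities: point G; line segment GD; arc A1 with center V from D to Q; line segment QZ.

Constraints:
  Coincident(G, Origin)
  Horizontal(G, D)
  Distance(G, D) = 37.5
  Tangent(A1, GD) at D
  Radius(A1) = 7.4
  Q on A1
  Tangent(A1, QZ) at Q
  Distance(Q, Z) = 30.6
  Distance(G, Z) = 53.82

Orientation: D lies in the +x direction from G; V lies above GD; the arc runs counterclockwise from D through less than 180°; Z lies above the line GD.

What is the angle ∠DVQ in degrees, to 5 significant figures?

104.12°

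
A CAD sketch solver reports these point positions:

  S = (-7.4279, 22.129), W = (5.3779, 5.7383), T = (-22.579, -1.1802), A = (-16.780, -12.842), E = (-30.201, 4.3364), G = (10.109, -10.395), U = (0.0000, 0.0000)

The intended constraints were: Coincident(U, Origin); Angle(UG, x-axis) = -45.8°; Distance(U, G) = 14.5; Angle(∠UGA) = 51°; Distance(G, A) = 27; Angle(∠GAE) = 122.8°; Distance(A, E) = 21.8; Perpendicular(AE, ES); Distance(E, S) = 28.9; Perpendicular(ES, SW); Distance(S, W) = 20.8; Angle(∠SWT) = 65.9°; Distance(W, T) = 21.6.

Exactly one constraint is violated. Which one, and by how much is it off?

Distance(W, T) = 21.6 — off by 7.20.

U = (0.00, 0.00) ✓; UG at -45.80° ✓; |UG| = 14.50 ✓; ∠UGA = 51.00° ✓; |GA| = 27.00 ✓; ∠GAE = 122.8° ✓; |AE| = 21.80 ✓; ∠(AE, ES) = 90.00° ✓; |ES| = 28.90 ✓; ∠(ES, SW) = 90.00° ✓; |SW| = 20.80 ✓; ∠SWT = 65.90° ✓; |WT| = 28.80 ✗.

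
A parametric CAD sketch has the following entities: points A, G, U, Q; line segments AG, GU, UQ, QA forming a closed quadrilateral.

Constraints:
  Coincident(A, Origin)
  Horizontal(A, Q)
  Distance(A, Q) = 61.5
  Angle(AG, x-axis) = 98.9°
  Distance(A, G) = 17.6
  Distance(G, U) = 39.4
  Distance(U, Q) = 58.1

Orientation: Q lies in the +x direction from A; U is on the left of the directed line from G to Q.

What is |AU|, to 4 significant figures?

51.78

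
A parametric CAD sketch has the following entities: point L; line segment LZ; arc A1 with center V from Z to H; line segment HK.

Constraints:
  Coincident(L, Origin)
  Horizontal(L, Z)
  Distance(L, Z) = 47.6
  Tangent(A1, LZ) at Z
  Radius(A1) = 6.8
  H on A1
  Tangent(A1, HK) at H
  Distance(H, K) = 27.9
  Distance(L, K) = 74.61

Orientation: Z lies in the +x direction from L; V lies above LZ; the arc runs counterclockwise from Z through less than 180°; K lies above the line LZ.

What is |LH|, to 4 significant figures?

52.88

Checks: L.y = 0.00, Z.y = 0.00 ✓; |VH| = 6.800 ✓; ∠(VH, HK) = 90.00° ✓; |HK| = 27.90 ✓; |LK| = 74.61 ✓.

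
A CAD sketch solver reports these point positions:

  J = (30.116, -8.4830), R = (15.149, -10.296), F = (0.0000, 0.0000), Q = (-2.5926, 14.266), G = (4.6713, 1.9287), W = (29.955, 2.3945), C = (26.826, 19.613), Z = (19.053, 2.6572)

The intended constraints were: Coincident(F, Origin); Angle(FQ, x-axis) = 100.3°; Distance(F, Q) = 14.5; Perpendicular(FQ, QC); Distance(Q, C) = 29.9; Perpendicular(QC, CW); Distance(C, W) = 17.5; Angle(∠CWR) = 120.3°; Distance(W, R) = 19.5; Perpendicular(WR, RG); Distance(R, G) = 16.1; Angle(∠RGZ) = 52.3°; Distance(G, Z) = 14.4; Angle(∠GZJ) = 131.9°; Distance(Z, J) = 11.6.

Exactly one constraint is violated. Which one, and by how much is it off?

Distance(Z, J) = 11.6 — off by 4.10.

F = (0.00, 0.00) ✓; FQ at 100.3° ✓; |FQ| = 14.50 ✓; ∠(FQ, QC) = 90.00° ✓; |QC| = 29.90 ✓; ∠(QC, CW) = 90.00° ✓; |CW| = 17.50 ✓; ∠CWR = 120.3° ✓; |WR| = 19.50 ✓; ∠(WR, RG) = 90.00° ✓; |RG| = 16.10 ✓; ∠RGZ = 52.30° ✓; |GZ| = 14.40 ✓; ∠GZJ = 131.9° ✓; |ZJ| = 15.70 ✗.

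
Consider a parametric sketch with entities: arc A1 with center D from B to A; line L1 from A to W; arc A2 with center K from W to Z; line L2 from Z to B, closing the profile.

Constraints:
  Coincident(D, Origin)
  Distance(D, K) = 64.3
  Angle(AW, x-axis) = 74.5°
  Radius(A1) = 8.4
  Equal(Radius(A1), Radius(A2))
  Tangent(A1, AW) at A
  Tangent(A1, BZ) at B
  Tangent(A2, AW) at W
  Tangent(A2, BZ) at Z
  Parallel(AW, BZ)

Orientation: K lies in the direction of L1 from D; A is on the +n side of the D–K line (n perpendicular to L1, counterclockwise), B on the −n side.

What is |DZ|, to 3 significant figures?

64.8

The slot axis is L1's direction at 74.5°, so u = (cos 74.5°, sin 74.5°) = (0.267, 0.964) and n = (−sin 74.5°, cos 74.5°) = (-0.964, 0.267). D is at the origin and K lies 64.3 along u from D, so K = 64.3·u = (17.2, 62.0). Tangency of A1 to both parallel lines with radius 8.4 puts A and B at D ± 8.4·n: A = (-8.09, 2.24), B = (8.09, -2.24). Equal radii place W and Z the same way about K: W = K + 8.4·n = (9.09, 64.2), Z = K − 8.4·n = (25.3, 59.7). Then |DZ| = |Z − D| = 64.8.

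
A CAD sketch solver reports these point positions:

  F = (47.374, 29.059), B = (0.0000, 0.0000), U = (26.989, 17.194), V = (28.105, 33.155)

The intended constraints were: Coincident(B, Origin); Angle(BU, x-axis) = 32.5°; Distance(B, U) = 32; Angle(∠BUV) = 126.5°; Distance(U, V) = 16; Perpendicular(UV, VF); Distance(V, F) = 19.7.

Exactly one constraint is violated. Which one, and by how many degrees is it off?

Perpendicular(UV, VF) — off by 8.00°.

B = (0.00, 0.00) ✓; BU at 32.50° ✓; |BU| = 32.00 ✓; ∠BUV = 126.5° ✓; |UV| = 16.00 ✓; ∠(UV, VF) = 98.00° ✗; |VF| = 19.70 ✓.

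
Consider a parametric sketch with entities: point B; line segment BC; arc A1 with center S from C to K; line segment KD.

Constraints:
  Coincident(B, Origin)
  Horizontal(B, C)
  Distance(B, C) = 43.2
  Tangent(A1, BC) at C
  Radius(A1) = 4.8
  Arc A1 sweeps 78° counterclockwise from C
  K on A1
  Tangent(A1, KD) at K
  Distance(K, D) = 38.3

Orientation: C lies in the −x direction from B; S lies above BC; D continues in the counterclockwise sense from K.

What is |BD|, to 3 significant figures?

51.3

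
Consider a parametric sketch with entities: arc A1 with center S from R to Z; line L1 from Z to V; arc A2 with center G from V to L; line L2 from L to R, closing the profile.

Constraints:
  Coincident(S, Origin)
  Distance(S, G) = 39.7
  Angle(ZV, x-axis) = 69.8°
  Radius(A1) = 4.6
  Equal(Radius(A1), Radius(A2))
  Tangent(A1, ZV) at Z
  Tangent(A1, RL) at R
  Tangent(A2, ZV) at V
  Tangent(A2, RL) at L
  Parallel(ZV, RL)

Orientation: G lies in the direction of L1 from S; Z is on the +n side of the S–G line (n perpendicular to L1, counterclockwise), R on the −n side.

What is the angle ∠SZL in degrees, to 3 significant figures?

77.0°

The slot axis is L1's direction at 69.8°, so u = (cos 69.8°, sin 69.8°) = (0.345, 0.938) and n = (−sin 69.8°, cos 69.8°) = (-0.938, 0.345). S is at the origin and G lies 39.7 along u from S, so G = 39.7·u = (13.7, 37.3). Tangency of A1 to both parallel lines with radius 4.6 puts Z and R at S ± 4.6·n: Z = (-4.32, 1.59), R = (4.32, -1.59). Equal radii place V and L the same way about G: V = G + 4.6·n = (9.39, 38.8), L = G − 4.6·n = (18.0, 35.7). Then cos ∠SZL = ZS·ZL / (|ZS||ZL|), giving 77.0°.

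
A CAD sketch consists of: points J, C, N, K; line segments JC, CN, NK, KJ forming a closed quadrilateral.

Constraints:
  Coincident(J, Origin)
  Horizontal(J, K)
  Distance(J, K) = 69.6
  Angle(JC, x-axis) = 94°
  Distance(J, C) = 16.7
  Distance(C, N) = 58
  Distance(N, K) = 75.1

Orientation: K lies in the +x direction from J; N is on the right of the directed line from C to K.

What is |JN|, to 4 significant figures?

41.35

Checks: |CN| = 58.00 ✓; |NK| = 75.10 ✓.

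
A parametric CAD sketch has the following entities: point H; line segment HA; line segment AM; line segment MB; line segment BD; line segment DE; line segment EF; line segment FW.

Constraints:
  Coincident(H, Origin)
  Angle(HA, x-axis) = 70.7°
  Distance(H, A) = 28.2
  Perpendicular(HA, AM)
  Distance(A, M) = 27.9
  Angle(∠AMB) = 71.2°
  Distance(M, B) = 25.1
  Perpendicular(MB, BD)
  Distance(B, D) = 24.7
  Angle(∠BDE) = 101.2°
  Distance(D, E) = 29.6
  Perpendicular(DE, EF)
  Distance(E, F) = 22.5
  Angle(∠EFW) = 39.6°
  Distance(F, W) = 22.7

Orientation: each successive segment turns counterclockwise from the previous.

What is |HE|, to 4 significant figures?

41.74

MB ⟂ BD, so BD runs at -0.5000°; with |BD| = 24.7, D = (7.468, 10.52). ∠BDE = 101.2° gives DE at 78.30° from the x-axis; with |DE| = 29.6, E = (13.47, 39.51). Then |HE| = |E − H| = 41.74.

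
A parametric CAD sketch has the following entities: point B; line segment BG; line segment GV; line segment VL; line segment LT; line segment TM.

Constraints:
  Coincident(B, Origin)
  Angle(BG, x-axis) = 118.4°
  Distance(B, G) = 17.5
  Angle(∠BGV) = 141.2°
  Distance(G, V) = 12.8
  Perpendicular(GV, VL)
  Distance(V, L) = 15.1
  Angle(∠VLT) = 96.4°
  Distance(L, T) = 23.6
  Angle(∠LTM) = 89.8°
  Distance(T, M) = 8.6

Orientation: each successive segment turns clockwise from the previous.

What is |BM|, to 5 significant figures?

2.7230

B is at the origin; BG runs at 118.4° with length 17.5, so G = (-8.3234, 15.394). ∠BGV = 141.2° gives GV at 79.600° from the x-axis; with |GV| = 12.8, V = (-6.0128, 27.984). The perpendicularity gives VL at right angles to GV, so VL runs at -10.400°; with |VL| = 15.1, L = (8.8392, 25.258). ∠VLT = 96.4° gives LT at -94.000° from the x-axis; with |LT| = 23.6, T = (7.1929, 1.7152). ∠LTM = 89.8° gives TM at 175.80° from the x-axis; with |TM| = 8.6, M = (-1.3840, 2.3451). Then |BM| = |M − B| = 2.7230.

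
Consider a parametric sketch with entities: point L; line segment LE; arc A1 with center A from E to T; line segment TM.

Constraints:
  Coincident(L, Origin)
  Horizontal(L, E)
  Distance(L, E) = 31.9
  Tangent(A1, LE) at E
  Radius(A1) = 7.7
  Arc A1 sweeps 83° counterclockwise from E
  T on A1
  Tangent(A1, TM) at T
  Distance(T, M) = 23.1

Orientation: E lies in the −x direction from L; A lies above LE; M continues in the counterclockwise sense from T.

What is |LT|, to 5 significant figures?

25.182

A1 meets LE tangentially, so AE is at right angles to LE, so A = E + (0, 7.7) = (-31.900, 7.7000). On A1, E sits at bearing -90° from A; an 83° counterclockwise sweep puts T at bearing -7°, so T = A + 7.7·(cos -7°, sin -7°) = (-24.257, 6.7616). Then |LT| = |T − L| = 25.182.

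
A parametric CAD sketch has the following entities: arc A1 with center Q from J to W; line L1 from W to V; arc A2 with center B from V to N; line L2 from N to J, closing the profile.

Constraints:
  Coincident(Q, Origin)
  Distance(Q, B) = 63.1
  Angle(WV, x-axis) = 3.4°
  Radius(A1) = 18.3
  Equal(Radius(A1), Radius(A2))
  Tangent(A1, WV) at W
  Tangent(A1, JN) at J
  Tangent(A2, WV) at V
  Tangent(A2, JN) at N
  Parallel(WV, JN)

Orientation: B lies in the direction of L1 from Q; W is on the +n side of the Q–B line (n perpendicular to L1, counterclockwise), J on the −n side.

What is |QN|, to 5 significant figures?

65.700

The slot axis is L1's direction at 3.4°, so u = (cos 3.4°, sin 3.4°) = (0.99824, 0.059306) and n = (−sin 3.4°, cos 3.4°) = (-0.059306, 0.99824). Q is at the origin and B lies 63.1 along u from Q, so B = 63.1·u = (62.989, 3.7422). Tangency of A1 to both parallel lines with radius 18.3 puts W and J at Q ± 18.3·n: W = (-1.0853, 18.268), J = (1.0853, -18.268). Equal radii place V and N the same way about B: V = B + 18.3·n = (61.904, 22.010), N = B − 18.3·n = (64.074, -14.526). Then |QN| = |N − Q| = 65.700.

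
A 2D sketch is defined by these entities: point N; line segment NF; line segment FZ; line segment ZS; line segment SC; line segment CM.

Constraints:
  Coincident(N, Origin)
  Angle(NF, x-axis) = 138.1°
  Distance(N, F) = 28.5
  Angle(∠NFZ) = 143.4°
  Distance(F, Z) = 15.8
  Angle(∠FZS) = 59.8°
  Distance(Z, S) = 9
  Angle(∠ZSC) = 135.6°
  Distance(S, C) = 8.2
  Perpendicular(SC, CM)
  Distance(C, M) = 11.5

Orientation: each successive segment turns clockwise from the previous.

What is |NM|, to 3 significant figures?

29.4

N is at the origin; NF runs at 138.1° with length 28.5, so F = (-21.2, 19.0). ∠NFZ = 143.4° gives FZ at 102° from the x-axis; with |FZ| = 15.8, Z = (-24.4, 34.5). ∠FZS = 59.8° gives ZS at -18.7° from the x-axis; with |ZS| = 9.0, S = (-15.8, 31.6). ∠ZSC = 135.6° gives SC at -63.1° from the x-axis; with |SC| = 8.2, C = (-12.1, 24.3). SC ⟂ CM, so CM runs at -153°; with |CM| = 11.5, M = (-22.4, 19.1). Then |NM| = |M − N| = 29.4.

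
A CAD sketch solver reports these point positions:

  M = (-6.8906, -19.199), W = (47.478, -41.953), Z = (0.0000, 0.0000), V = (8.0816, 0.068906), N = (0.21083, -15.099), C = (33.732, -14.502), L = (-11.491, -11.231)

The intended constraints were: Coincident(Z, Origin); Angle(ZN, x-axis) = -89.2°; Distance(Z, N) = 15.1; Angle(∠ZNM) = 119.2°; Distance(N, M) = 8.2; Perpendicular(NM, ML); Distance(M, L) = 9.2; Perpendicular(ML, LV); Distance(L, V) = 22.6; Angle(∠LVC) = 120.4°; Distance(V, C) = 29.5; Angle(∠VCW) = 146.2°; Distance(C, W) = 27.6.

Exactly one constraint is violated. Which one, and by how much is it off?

Distance(C, W) = 27.6 — off by 3.10.

Z = (0.00, 0.00) ✓; ZN at -89.20° ✓; |ZN| = 15.10 ✓; ∠ZNM = 119.2° ✓; |NM| = 8.200 ✓; ∠(NM, ML) = 90.00° ✓; |ML| = 9.201 ✓; ∠(ML, LV) = 90.00° ✓; |LV| = 22.60 ✓; ∠LVC = 120.4° ✓; |VC| = 29.50 ✓; ∠VCW = 146.2° ✓; |CW| = 30.70 ✗.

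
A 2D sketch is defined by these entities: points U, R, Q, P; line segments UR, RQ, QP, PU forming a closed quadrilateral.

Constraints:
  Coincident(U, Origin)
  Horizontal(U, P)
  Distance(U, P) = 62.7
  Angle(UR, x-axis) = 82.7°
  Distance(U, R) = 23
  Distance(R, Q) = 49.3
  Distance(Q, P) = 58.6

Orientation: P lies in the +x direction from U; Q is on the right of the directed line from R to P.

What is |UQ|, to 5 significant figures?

27.870

Checks: |RQ| = 49.30 ✓; |QP| = 58.60 ✓.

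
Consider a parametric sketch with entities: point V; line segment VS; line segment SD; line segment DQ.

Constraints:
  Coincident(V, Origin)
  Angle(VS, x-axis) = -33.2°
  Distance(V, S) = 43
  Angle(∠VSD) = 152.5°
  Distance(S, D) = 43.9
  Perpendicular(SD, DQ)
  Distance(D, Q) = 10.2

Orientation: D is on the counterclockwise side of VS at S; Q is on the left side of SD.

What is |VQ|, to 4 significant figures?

82.61

V is at the origin; VS runs at -33.2° with length 43.0, so S = 43.0·(cos -33.2°, sin -33.2°) = (35.98, -23.55). ∠VSD = 152.5°, so SD runs at -33.2° + (180° − 152.5°) = -5.700° from the x-axis; with |SD| = 43.9, D = S + 43.9·(cos -5.700°, sin -5.700°) = (79.66, -27.91). SD ⟂ DQ; with |DQ| = 10.2 on the left of SD, Q = D + 10.2·(0.09932, 0.9951) = (80.68, -17.76). Then |VQ| = |Q − V| = 82.61.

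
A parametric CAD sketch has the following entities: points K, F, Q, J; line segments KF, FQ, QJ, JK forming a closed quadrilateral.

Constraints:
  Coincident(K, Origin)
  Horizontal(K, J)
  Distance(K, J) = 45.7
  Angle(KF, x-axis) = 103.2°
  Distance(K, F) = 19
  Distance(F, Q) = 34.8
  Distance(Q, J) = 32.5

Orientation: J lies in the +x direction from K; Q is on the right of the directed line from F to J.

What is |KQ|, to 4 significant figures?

18.24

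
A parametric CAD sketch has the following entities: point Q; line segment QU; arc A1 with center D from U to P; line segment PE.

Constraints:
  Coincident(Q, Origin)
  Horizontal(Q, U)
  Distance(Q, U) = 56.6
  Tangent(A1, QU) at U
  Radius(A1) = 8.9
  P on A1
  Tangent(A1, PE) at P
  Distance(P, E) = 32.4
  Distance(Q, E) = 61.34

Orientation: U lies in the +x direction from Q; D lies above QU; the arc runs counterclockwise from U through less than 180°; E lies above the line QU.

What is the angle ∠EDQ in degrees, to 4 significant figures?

80.29°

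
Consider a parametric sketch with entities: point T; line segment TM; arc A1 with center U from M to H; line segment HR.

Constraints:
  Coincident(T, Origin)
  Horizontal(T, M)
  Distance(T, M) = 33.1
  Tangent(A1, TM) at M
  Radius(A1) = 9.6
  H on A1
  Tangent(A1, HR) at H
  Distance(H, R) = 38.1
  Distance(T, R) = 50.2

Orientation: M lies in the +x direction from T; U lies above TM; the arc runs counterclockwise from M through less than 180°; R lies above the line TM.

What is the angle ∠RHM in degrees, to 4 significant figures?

117.6°

Checks: T.y = 0.00, M.y = 0.00 ✓; |UM| = 9.600 ✓; |UH| = 9.600 ✓; ∠(UH, HR) = 90.00° ✓; |HR| = 38.10 ✓; |TR| = 50.20 ✓.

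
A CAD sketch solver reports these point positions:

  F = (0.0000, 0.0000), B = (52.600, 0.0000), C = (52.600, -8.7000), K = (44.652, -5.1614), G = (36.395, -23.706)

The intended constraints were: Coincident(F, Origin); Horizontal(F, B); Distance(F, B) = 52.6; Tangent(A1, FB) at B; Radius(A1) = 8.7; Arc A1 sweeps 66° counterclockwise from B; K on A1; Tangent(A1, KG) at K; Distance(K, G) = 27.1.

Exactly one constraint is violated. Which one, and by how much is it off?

Distance(K, G) = 27.1 — off by 6.80.

F = (0.00, 0.00) ✓; F.y = 0.00, B.y = 0.00 ✓; |FB| = 52.60 ✓; ∠(CB, BF) = 90.00° ✓; |CB| = 8.700 ✓; bearing(C→K) − bearing(C→B) = 66.00° ✓; |CK| = 8.700 ✓; ∠(CK, KG) = 90.00° ✓; |KG| = 20.30 ✗.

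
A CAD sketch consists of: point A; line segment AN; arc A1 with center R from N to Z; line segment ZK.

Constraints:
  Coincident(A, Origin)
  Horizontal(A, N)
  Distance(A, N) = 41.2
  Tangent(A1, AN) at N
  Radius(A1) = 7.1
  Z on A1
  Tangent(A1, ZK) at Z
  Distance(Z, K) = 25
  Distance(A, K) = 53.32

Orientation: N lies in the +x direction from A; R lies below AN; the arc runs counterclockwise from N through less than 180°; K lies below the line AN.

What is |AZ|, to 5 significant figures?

35.627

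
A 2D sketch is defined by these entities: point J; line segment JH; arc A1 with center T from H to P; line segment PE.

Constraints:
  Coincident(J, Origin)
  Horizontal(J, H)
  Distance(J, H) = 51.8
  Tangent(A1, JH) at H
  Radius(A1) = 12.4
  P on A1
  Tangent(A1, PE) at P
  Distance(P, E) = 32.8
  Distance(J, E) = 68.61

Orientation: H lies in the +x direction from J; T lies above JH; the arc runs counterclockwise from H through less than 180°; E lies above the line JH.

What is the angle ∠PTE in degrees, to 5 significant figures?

69.291°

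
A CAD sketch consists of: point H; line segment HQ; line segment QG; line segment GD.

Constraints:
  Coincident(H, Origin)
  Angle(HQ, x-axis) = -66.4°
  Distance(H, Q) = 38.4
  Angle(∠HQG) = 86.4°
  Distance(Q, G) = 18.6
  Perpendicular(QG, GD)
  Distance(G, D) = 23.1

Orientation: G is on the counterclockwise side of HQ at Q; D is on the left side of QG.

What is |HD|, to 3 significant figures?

22.2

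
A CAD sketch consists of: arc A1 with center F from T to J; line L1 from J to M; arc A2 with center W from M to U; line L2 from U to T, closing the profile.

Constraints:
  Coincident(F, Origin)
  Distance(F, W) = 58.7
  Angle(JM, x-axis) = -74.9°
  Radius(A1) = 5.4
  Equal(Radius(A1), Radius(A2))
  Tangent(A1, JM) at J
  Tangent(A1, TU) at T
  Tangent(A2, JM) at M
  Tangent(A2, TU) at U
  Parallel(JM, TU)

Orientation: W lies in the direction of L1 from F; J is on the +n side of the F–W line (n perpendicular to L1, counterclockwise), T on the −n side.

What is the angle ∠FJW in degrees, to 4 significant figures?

84.74°

F is at the origin and W lies 58.7 along u from F, so W = 58.7·u = (15.29, -56.67). Tangency of A1 to both parallel lines with radius 5.4 puts J and T at F ± 5.4·n: J = (5.214, 1.407), T = (-5.214, -1.407). Then cos ∠FJW = JF·JW / (|JF||JW|), giving 84.74°.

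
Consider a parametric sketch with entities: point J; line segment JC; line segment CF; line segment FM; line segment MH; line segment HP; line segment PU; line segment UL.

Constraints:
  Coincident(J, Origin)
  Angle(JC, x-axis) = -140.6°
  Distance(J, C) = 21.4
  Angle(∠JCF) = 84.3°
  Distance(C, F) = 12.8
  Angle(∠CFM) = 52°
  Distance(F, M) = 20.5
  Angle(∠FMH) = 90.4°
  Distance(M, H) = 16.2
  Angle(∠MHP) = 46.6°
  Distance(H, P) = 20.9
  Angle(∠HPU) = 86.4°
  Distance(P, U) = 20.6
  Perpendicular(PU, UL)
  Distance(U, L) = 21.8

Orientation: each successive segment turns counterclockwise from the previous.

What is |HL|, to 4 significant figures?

19.31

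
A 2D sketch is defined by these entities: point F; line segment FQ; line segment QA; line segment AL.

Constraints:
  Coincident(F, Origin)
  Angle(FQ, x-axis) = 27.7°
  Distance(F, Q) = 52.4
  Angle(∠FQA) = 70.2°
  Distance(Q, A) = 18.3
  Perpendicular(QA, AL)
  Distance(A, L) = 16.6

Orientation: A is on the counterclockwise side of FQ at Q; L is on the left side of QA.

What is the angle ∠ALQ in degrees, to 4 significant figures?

47.79°

F is at the origin; FQ runs at 27.7° with length 52.4, so Q = 52.4·(cos 27.7°, sin 27.7°) = (46.39, 24.36). ∠FQA = 70.2°, so QA runs at 27.7° + (180° − 70.2°) = 137.5° from the x-axis; with |QA| = 18.3, A = Q + 18.3·(cos 137.5°, sin 137.5°) = (32.90, 36.72). QA is perpendicular to AL; with |AL| = 16.6 on the left of QA, L = A + 16.6·(-0.6756, -0.7373) = (21.69, 24.48). Then cos ∠ALQ = LA·LQ / (|LA||LQ|), giving 47.79°.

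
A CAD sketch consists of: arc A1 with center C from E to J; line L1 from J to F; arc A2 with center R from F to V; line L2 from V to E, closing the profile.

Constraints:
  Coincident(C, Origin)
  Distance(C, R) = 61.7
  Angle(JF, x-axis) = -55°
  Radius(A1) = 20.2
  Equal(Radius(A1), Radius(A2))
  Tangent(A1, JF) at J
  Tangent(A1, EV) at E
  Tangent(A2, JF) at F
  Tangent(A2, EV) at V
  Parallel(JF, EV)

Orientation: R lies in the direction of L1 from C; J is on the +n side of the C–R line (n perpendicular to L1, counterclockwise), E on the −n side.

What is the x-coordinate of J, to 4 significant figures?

16.55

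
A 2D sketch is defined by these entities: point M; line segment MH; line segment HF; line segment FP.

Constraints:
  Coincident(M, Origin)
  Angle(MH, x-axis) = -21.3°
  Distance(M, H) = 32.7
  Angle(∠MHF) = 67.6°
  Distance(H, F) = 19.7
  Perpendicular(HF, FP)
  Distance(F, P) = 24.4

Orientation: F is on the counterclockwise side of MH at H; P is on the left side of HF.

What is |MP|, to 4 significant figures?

9.296

M is at the origin; MH runs at -21.3° with length 32.7, so H = 32.7·(cos -21.3°, sin -21.3°) = (30.47, -11.88). ∠MHF = 67.6°, so HF runs at -21.3° + (180° − 67.6°) = 91.10° from the x-axis; with |HF| = 19.7, F = H + 19.7·(cos 91.10°, sin 91.10°) = (30.09, 7.818). HF is perpendicular to FP; with |FP| = 24.4 on the left of HF, P = F + 24.4·(-0.9998, -0.01920) = (5.693, 7.350). Then |MP| = |P − M| = 9.296.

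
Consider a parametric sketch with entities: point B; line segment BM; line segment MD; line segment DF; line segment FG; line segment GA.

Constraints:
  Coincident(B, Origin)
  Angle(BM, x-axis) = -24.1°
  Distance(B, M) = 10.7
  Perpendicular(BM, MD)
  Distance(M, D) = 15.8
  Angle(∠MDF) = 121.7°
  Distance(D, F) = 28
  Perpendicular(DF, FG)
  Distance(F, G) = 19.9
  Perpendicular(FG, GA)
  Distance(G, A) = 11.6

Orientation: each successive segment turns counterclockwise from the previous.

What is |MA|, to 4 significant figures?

25.53

B is at the origin; BM runs at -24.1° with length 10.7, so M = (9.767, -4.369). The perpendicularity gives MD at right angles to BM, so MD runs at 65.90°; with |MD| = 15.8, D = (16.22, 10.05). ∠MDF = 121.7° gives DF at 124.2° from the x-axis; with |DF| = 28.0, F = (0.4806, 33.21). The perpendicularity gives FG at right angles to DF, so FG runs at -145.8°; with |FG| = 19.9, G = (-15.98, 22.03). FG ⟂ GA, so GA runs at -55.80°; with |GA| = 11.6, A = (-9.458, 12.43). Then |MA| = |A − M| = 25.53.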